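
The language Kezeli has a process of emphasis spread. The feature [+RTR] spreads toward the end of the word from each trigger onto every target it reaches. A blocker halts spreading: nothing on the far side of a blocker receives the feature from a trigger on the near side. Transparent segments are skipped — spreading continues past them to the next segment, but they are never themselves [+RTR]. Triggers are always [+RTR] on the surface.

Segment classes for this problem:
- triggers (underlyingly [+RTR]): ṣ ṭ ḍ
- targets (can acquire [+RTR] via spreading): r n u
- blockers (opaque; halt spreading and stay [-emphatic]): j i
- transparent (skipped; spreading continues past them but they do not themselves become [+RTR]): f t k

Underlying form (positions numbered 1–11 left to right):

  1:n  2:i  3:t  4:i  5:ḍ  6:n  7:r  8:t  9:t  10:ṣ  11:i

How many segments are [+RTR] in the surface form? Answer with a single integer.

From /ḍ/ at 5 rightward: 6 /n/ → [+RTR]; 7 /r/ → [+RTR]; 8 /t/ transparent; 9 /t/ transparent; 10 /ṣ/ is itself a trigger — this domain ends here.
From /ṣ/ at 10 rightward: 11 /i/ blocks.
Target with no active source: position 1 stays [-emphatic].
[+RTR] positions on the surface: 5 6 7 10.

4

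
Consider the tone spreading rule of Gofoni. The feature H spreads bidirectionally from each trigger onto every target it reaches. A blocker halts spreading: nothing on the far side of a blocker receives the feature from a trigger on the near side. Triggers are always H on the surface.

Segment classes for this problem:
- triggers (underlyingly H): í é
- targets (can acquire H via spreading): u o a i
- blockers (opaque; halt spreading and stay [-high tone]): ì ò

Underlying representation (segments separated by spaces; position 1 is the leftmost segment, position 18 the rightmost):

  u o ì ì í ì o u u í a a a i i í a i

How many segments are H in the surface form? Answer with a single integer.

13

From /í/ at 5 rightward: 6 /ì/ blocks.
From /í/ at 5 leftward: 4 /ì/ blocks.
From /í/ at 10 rightward: 11 /a/ → H; 12 /a/ → H; 13 /a/ → H; 14 /i/ → H; 15 /i/ → H; 16 /í/ is itself a trigger — this domain ends here.
From /í/ at 10 leftward: 9 /u/ → H; 8 /u/ → H; 7 /o/ → H; 6 /ì/ blocks.
From /í/ at 16 rightward: 17 /a/ → H; 18 /i/ → H; word edge.
From /í/ at 16 leftward: 15 /i/ → H; 14 /i/ → H; 13 /a/ → H; 12 /a/ → H; 11 /a/ → H; 10 /í/ is itself a trigger — this domain ends here.
Targets with no active source: positions 1 2 stay [-high tone].
H positions on the surface: 5 7 8 9 10 11 12 13 14 15 16 17 18.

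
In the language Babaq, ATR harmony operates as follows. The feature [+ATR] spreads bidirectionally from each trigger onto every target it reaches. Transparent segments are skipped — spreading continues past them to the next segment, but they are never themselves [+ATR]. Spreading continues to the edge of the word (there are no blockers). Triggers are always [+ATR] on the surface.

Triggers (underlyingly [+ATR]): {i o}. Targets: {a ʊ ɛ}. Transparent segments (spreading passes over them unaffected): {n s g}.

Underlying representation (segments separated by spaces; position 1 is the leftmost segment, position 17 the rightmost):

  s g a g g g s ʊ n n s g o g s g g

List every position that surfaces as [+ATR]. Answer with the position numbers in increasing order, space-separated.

From /o/ at 13 rightward: 14 /g/ transparent; 15 /s/ transparent; 16 /g/ transparent; 17 /g/ transparent; word edge.
From /o/ at 13 leftward: 12 /g/ transparent; 11 /s/ transparent; 10 /n/ transparent; 9 /n/ transparent; 8 /ʊ/ → [+ATR]; 7 /s/ transparent; 6 /g/ transparent; 5 /g/ transparent; 4 /g/ transparent; 3 /a/ → [+ATR]; 2 /g/ transparent; 1 /s/ transparent; word edge.

3 8 13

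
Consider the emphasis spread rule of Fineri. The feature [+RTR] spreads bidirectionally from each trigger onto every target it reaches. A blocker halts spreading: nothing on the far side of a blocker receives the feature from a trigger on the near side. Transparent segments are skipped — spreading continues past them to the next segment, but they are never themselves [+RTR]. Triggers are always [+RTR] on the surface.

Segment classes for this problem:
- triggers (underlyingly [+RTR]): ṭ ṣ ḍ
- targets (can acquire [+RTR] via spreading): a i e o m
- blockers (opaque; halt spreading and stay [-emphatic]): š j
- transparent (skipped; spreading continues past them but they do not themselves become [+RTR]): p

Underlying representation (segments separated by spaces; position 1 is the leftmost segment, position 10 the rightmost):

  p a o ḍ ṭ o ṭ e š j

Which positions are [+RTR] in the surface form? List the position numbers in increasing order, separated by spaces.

2 3 4 5 6 7 8

From /ḍ/ at 4 rightward: 5 /ṭ/ is itself a trigger — this domain ends here.
From /ḍ/ at 4 leftward: 3 /o/ → [+RTR]; 2 /a/ → [+RTR]; 1 /p/ transparent; word edge.
From /ṭ/ at 5 rightward: 6 /o/ → [+RTR]; 7 /ṭ/ is itself a trigger — this domain ends here.
From /ṭ/ at 5 leftward: 4 /ḍ/ is itself a trigger — this domain ends here.
From /ṭ/ at 7 rightward: 8 /e/ → [+RTR]; 9 /š/ blocks.
From /ṭ/ at 7 leftward: 6 /o/ → [+RTR]; 5 /ṭ/ is itself a trigger — this domain ends here.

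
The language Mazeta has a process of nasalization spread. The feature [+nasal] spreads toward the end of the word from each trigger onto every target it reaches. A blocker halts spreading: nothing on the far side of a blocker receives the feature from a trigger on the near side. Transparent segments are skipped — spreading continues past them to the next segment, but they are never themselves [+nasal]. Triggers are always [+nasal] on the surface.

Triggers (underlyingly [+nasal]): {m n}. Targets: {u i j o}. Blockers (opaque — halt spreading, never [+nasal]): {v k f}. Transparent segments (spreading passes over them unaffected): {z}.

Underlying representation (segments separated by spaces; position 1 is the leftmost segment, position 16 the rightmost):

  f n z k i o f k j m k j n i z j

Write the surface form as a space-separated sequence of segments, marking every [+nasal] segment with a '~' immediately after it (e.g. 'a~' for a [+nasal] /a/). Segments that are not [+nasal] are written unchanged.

From /n/ at 2 rightward: 3 /z/ transparent; 4 /k/ blocks.
From /m/ at 10 rightward: 11 /k/ blocks.
From /n/ at 13 rightward: 14 /i/ → [+nasal]; 15 /z/ transparent; 16 /j/ → [+nasal]; word edge.
Targets with no active source: positions 5 6 9 12 stay [-nasal].
[+nasal] positions on the surface: 2 10 13 14 16.

f n~ z k i o f k j m~ k j n~ i~ z j~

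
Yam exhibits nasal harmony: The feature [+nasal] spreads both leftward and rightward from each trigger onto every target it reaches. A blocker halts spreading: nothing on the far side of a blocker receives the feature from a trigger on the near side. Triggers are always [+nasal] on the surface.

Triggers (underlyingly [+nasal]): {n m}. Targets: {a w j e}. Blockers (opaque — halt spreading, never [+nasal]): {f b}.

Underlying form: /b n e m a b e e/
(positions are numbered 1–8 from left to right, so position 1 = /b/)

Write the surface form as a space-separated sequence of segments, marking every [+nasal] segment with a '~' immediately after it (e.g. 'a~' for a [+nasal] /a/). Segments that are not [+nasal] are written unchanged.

b n~ e~ m~ a~ b e e

From /n/ at 2 rightward: 3 /e/ → [+nasal]; 4 /m/ is itself a trigger — this domain ends here.
From /n/ at 2 leftward: 1 /b/ blocks.
From /m/ at 4 rightward: 5 /a/ → [+nasal]; 6 /b/ blocks.
From /m/ at 4 leftward: 3 /e/ → [+nasal]; 2 /n/ is itself a trigger — this domain ends here.
Targets with no active source: positions 7 8 stay [-nasal].
[+nasal] positions on the surface: 2 3 4 5.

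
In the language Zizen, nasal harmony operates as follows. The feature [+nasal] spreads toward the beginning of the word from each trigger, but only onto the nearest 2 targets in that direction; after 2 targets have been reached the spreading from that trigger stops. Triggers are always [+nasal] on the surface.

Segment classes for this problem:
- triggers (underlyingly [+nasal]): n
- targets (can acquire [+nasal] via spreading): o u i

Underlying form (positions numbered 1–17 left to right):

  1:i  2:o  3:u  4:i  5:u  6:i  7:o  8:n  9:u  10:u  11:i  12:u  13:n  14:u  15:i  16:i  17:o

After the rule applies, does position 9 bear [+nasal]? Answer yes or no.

no

From /n/ at 8 leftward: 7 /o/ → [+nasal]; 6 /i/ → [+nasal]; bound reached.
From /n/ at 13 leftward: 12 /u/ → [+nasal]; 11 /i/ → [+nasal]; bound reached.
Targets with no active source: positions 1 2 3 4 5 9 10 14 15 16 17 stay [-nasal].
[+nasal] positions on the surface: 6 7 8 11 12 13.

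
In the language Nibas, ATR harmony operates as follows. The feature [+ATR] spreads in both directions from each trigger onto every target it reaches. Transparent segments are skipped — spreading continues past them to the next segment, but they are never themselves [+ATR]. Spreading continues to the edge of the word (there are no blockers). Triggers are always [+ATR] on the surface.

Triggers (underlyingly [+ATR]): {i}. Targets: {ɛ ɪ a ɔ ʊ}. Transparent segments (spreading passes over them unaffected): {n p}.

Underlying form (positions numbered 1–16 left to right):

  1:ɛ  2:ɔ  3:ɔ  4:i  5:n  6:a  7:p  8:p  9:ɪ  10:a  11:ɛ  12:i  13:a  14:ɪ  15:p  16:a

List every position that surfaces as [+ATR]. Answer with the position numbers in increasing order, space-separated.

From /i/ at 4 rightward: 5 /n/ transparent; 6 /a/ → [+ATR]; 7 /p/ transparent; 8 /p/ transparent; 9 /ɪ/ → [+ATR]; 10 /a/ → [+ATR]; 11 /ɛ/ → [+ATR]; 12 /i/ is itself a trigger — this domain ends here.
From /i/ at 4 leftward: 3 /ɔ/ → [+ATR]; 2 /ɔ/ → [+ATR]; 1 /ɛ/ → [+ATR]; word edge.
From /i/ at 12 rightward: 13 /a/ → [+ATR]; 14 /ɪ/ → [+ATR]; 15 /p/ transparent; 16 /a/ → [+ATR]; word edge.
From /i/ at 12 leftward: 11 /ɛ/ → [+ATR]; 10 /a/ → [+ATR]; 9 /ɪ/ → [+ATR]; 8 /p/ transparent; 7 /p/ transparent; 6 /a/ → [+ATR]; 5 /n/ transparent; 4 /i/ is itself a trigger — this domain ends here.

1 2 3 4 6 9 10 11 12 13 14 16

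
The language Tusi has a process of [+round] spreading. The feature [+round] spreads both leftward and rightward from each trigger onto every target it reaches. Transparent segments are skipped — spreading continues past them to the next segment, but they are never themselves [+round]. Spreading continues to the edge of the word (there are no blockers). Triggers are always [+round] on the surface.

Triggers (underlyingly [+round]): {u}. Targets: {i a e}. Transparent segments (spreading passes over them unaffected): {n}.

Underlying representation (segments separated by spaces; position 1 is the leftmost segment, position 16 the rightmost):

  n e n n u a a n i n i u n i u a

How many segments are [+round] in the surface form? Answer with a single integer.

10

From /u/ at 5 rightward: 6 /a/ → [+round]; 7 /a/ → [+round]; 8 /n/ transparent; 9 /i/ → [+round]; 10 /n/ transparent; 11 /i/ → [+round]; 12 /u/ is itself a trigger — this domain ends here.
From /u/ at 5 leftward: 4 /n/ transparent; 3 /n/ transparent; 2 /e/ → [+round]; 1 /n/ transparent; word edge.
From /u/ at 12 rightward: 13 /n/ transparent; 14 /i/ → [+round]; 15 /u/ is itself a trigger — this domain ends here.
From /u/ at 12 leftward: 11 /i/ → [+round]; 10 /n/ transparent; 9 /i/ → [+round]; 8 /n/ transparent; 7 /a/ → [+round]; 6 /a/ → [+round]; 5 /u/ is itself a trigger — this domain ends here.
From /u/ at 15 rightward: 16 /a/ → [+round]; word edge.
From /u/ at 15 leftward: 14 /i/ → [+round]; 13 /n/ transparent; 12 /u/ is itself a trigger — this domain ends here.
[+round] positions on the surface: 2 5 6 7 9 11 12 14 15 16.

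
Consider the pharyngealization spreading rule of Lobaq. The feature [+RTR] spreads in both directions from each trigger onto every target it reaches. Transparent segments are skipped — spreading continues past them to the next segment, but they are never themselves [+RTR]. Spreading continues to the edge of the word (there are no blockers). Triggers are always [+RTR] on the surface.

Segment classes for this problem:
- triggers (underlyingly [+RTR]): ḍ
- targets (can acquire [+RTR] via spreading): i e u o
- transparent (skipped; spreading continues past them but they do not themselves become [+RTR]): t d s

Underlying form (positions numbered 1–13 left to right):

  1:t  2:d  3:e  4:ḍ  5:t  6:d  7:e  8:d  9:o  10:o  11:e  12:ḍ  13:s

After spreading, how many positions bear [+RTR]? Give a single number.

7

From /ḍ/ at 4 rightward: 5 /t/ transparent; 6 /d/ transparent; 7 /e/ → [+RTR]; 8 /d/ transparent; 9 /o/ → [+RTR]; 10 /o/ → [+RTR]; 11 /e/ → [+RTR]; 12 /ḍ/ is itself a trigger — this domain ends here.
From /ḍ/ at 4 leftward: 3 /e/ → [+RTR]; 2 /d/ transparent; 1 /t/ transparent; word edge.
From /ḍ/ at 12 rightward: 13 /s/ transparent; word edge.
From /ḍ/ at 12 leftward: 11 /e/ → [+RTR]; 10 /o/ → [+RTR]; 9 /o/ → [+RTR]; 8 /d/ transparent; 7 /e/ → [+RTR]; 6 /d/ transparent; 5 /t/ transparent; 4 /ḍ/ is itself a trigger — this domain ends here.
[+RTR] positions on the surface: 3 4 7 9 10 11 12.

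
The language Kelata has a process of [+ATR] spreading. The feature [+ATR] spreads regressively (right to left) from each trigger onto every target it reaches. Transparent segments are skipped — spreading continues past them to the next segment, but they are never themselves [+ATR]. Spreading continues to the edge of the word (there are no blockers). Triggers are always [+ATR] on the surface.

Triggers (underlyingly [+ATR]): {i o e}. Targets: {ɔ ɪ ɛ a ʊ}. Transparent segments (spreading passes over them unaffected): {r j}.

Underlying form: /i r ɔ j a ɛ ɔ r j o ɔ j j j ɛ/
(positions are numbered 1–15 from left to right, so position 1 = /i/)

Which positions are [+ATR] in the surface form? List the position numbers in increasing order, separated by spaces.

1 3 5 6 7 10

From /i/ at 1 leftward: word edge.
From /o/ at 10 leftward: 9 /j/ transparent; 8 /r/ transparent; 7 /ɔ/ → [+ATR]; 6 /ɛ/ → [+ATR]; 5 /a/ → [+ATR]; 4 /j/ transparent; 3 /ɔ/ → [+ATR]; 2 /r/ transparent; 1 /i/ is itself a trigger — this domain ends here.
Targets with no active source: positions 11 15 stay [-ATR].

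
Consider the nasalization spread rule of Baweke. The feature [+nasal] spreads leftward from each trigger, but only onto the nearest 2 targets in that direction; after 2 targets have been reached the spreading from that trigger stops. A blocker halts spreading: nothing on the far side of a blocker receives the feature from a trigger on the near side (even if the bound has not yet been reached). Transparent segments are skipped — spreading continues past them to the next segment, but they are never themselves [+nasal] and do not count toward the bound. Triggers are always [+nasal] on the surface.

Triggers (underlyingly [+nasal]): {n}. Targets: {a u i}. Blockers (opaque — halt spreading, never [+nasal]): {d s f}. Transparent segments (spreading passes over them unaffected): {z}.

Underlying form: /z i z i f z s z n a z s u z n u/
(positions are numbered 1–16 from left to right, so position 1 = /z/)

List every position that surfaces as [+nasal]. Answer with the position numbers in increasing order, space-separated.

From /n/ at 9 leftward: 8 /z/ transparent; 7 /s/ blocks.
From /n/ at 15 leftward: 14 /z/ transparent; 13 /u/ → [+nasal]; 12 /s/ blocks.
Targets with no active source: positions 2 4 10 16 stay [-nasal].

9 13 15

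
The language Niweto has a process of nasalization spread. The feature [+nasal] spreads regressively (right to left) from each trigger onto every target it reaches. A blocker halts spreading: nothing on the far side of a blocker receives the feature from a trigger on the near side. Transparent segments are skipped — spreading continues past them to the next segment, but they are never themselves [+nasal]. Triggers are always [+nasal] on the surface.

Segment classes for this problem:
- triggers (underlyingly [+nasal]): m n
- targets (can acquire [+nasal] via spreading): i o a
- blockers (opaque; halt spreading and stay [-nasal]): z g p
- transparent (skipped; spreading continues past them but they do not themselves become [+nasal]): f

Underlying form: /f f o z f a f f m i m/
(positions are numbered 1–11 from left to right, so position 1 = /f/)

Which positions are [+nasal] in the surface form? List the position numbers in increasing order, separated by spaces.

From /m/ at 9 leftward: 8 /f/ transparent; 7 /f/ transparent; 6 /a/ → [+nasal]; 5 /f/ transparent; 4 /z/ blocks.
From /m/ at 11 leftward: 10 /i/ → [+nasal]; 9 /m/ is itself a trigger — this domain ends here.
Target with no active source: position 3 stays [-nasal].

6 9 10 11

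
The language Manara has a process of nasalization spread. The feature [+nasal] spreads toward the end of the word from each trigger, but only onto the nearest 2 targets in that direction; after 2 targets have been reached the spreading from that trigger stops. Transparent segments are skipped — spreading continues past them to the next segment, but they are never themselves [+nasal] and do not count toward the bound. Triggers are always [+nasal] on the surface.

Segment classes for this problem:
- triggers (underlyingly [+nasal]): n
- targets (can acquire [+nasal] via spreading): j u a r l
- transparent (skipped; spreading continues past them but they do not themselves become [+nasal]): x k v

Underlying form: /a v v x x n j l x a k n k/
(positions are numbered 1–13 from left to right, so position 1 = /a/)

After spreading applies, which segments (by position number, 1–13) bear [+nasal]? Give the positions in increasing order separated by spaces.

From /n/ at 6 rightward: 7 /j/ → [+nasal]; 8 /l/ → [+nasal]; bound reached.
From /n/ at 12 rightward: 13 /k/ transparent; word edge.
Targets with no active source: positions 1 10 stay [-nasal].

6 7 8 12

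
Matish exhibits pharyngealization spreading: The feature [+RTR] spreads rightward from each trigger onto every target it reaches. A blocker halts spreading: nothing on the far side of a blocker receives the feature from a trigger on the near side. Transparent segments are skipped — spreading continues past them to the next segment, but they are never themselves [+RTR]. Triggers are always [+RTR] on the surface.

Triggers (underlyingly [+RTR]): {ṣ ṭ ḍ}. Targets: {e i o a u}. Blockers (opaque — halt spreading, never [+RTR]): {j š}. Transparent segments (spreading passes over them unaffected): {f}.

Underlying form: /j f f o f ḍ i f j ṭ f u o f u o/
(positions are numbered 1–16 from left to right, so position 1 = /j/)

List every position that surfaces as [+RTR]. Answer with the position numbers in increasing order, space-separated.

6 7 10 12 13 15 16

From /ḍ/ at 6 rightward: 7 /i/ → [+RTR]; 8 /f/ transparent; 9 /j/ blocks.
From /ṭ/ at 10 rightward: 11 /f/ transparent; 12 /u/ → [+RTR]; 13 /o/ → [+RTR]; 14 /f/ transparent; 15 /u/ → [+RTR]; 16 /o/ → [+RTR]; word edge.
Target with no active source: position 4 stays [-emphatic].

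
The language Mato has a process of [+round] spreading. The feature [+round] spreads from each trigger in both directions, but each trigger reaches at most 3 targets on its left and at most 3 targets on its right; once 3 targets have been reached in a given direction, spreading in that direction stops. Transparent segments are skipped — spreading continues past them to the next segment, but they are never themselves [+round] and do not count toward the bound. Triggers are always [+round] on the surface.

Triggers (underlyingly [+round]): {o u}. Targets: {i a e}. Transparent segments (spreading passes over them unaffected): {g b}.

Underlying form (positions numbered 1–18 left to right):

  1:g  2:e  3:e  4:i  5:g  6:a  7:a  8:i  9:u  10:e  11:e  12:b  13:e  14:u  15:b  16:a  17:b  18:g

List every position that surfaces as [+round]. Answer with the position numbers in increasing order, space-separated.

6 7 8 9 10 11 13 14 16

From /u/ at 9 rightward: 10 /e/ → [+round]; 11 /e/ → [+round]; 12 /b/ transparent; 13 /e/ → [+round]; bound reached.
From /u/ at 9 leftward: 8 /i/ → [+round]; 7 /a/ → [+round]; 6 /a/ → [+round]; bound reached.
From /u/ at 14 rightward: 15 /b/ transparent; 16 /a/ → [+round]; 17 /b/ transparent; 18 /g/ transparent; word edge.
From /u/ at 14 leftward: 13 /e/ → [+round]; 12 /b/ transparent; 11 /e/ → [+round]; 10 /e/ → [+round]; bound reached.
Targets with no active source: positions 2 3 4 stay [-round].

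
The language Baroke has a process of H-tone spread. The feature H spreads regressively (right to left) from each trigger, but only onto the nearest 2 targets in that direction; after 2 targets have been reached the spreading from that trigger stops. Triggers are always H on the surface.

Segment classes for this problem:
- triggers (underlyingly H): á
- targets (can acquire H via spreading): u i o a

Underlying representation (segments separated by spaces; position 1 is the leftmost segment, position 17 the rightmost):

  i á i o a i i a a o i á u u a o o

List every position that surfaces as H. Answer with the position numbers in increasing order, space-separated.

1 2 10 11 12

From /á/ at 2 leftward: 1 /i/ → H; word edge.
From /á/ at 12 leftward: 11 /i/ → H; 10 /o/ → H; bound reached.
Targets with no active source: positions 3 4 5 6 7 8 9 13 14 15 16 17 stay [-high tone].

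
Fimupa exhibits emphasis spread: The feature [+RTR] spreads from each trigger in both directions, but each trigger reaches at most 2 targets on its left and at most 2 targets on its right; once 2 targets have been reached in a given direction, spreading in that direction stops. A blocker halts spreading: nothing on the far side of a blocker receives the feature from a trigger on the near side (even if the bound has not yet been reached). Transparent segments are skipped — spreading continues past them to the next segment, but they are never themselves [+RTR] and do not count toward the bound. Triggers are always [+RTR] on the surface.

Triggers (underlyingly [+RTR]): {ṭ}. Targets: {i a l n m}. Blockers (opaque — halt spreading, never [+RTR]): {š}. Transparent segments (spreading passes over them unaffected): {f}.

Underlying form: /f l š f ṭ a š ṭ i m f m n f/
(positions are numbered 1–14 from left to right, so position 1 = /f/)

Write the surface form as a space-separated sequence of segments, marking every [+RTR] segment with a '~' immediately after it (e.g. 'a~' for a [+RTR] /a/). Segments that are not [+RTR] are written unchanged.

From /ṭ/ at 5 rightward: 6 /a/ → [+RTR]; 7 /š/ blocks.
From /ṭ/ at 5 leftward: 4 /f/ transparent; 3 /š/ blocks.
From /ṭ/ at 8 rightward: 9 /i/ → [+RTR]; 10 /m/ → [+RTR]; bound reached.
From /ṭ/ at 8 leftward: 7 /š/ blocks.
Targets with no active source: positions 2 12 13 stay [-emphatic].
[+RTR] positions on the surface: 5 6 8 9 10.

f l š f ṭ~ a~ š ṭ~ i~ m~ f m n f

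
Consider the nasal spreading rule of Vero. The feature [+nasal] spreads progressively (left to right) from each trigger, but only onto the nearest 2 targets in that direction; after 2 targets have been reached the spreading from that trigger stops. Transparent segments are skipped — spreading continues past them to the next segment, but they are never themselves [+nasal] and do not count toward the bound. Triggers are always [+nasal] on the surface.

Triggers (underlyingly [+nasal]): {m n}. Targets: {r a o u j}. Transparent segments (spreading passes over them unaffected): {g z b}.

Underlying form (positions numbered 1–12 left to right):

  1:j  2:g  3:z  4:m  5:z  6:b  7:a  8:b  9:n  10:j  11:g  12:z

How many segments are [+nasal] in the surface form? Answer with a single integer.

From /m/ at 4 rightward: 5 /z/ transparent; 6 /b/ transparent; 7 /a/ → [+nasal]; 8 /b/ transparent; 9 /n/ is itself a trigger — this domain ends here.
From /n/ at 9 rightward: 10 /j/ → [+nasal]; 11 /g/ transparent; 12 /z/ transparent; word edge.
Target with no active source: position 1 stays [-nasal].
[+nasal] positions on the surface: 4 7 9 10.

4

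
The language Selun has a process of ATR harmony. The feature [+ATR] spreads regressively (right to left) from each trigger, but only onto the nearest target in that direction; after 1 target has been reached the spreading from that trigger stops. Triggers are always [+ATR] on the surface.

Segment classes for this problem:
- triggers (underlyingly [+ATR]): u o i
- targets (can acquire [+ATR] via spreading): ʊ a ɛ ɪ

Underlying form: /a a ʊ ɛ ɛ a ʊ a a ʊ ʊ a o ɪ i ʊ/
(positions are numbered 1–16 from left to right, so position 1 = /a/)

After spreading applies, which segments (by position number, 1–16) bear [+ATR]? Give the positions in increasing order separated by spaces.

12 13 14 15

From /o/ at 13 leftward: 12 /a/ → [+ATR]; bound reached.
From /i/ at 15 leftward: 14 /ɪ/ → [+ATR]; bound reached.
Targets with no active source: positions 1 2 3 4 5 6 7 8 9 10 11 16 stay [-ATR].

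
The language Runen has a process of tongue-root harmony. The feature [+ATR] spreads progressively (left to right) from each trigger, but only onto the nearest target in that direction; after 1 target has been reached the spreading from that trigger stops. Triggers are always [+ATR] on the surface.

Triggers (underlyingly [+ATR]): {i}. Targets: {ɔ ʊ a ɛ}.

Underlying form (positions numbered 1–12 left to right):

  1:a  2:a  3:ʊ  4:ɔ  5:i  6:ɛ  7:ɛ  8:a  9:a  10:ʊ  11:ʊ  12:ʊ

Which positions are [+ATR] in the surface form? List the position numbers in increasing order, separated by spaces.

5 6

From /i/ at 5 rightward: 6 /ɛ/ → [+ATR]; bound reached.
Targets with no active source: positions 1 2 3 4 7 8 9 10 11 12 stay [-ATR].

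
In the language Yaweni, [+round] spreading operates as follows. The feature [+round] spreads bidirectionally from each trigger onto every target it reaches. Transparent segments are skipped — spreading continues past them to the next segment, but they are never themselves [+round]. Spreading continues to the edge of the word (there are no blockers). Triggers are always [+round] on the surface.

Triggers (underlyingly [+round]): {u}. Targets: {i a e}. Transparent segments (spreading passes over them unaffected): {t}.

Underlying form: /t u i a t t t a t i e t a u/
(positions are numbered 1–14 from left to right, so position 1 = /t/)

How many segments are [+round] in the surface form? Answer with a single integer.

From /u/ at 2 rightward: 3 /i/ → [+round]; 4 /a/ → [+round]; 5 /t/ transparent; 6 /t/ transparent; 7 /t/ transparent; 8 /a/ → [+round]; 9 /t/ transparent; 10 /i/ → [+round]; 11 /e/ → [+round]; 12 /t/ transparent; 13 /a/ → [+round]; 14 /u/ is itself a trigger — this domain ends here.
From /u/ at 2 leftward: 1 /t/ transparent; word edge.
From /u/ at 14 rightward: word edge.
From /u/ at 14 leftward: 13 /a/ → [+round]; 12 /t/ transparent; 11 /e/ → [+round]; 10 /i/ → [+round]; 9 /t/ transparent; 8 /a/ → [+round]; 7 /t/ transparent; 6 /t/ transparent; 5 /t/ transparent; 4 /a/ → [+round]; 3 /i/ → [+round]; 2 /u/ is itself a trigger — this domain ends here.
[+round] positions on the surface: 2 3 4 8 10 11 13 14.

8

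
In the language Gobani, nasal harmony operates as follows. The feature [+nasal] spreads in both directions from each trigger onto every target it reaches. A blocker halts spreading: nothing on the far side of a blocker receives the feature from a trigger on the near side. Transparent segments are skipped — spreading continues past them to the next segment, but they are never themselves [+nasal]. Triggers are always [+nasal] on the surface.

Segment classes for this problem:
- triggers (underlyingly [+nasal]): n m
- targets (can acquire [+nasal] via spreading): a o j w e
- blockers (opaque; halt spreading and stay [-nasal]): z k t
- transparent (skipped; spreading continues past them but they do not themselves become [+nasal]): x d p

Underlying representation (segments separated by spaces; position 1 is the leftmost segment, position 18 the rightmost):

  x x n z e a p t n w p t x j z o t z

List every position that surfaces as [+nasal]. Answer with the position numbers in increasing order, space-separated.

3 9 10

From /n/ at 3 rightward: 4 /z/ blocks.
From /n/ at 3 leftward: 2 /x/ transparent; 1 /x/ transparent; word edge.
From /n/ at 9 rightward: 10 /w/ → [+nasal]; 11 /p/ transparent; 12 /t/ blocks.
From /n/ at 9 leftward: 8 /t/ blocks.
Targets with no active source: positions 5 6 14 16 stay [-nasal].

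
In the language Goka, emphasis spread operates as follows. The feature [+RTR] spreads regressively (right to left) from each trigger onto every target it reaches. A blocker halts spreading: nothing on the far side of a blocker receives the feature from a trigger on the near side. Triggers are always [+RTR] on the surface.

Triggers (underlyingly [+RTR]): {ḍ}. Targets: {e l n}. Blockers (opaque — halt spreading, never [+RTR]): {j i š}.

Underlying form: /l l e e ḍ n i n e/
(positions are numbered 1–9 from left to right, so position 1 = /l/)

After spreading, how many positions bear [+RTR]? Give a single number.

5

From /ḍ/ at 5 leftward: 4 /e/ → [+RTR]; 3 /e/ → [+RTR]; 2 /l/ → [+RTR]; 1 /l/ → [+RTR]; word edge.
Targets with no active source: positions 6 8 9 stay [-emphatic].
[+RTR] positions on the surface: 1 2 3 4 5.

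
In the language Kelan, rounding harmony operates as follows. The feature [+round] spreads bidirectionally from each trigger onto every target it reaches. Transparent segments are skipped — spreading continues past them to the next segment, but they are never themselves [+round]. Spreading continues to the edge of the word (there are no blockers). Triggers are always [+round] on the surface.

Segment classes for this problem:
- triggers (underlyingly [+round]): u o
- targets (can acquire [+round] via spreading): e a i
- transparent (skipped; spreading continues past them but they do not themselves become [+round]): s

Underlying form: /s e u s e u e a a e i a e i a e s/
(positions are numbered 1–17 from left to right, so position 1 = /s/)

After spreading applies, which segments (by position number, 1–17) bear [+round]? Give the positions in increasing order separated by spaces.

2 3 5 6 7 8 9 10 11 12 13 14 15 16

From /u/ at 3 rightward: 4 /s/ transparent; 5 /e/ → [+round]; 6 /u/ is itself a trigger — this domain ends here.
From /u/ at 3 leftward: 2 /e/ → [+round]; 1 /s/ transparent; word edge.
From /u/ at 6 rightward: 7 /e/ → [+round]; 8 /a/ → [+round]; 9 /a/ → [+round]; 10 /e/ → [+round]; 11 /i/ → [+round]; 12 /a/ → [+round]; 13 /e/ → [+round]; 14 /i/ → [+round]; 15 /a/ → [+round]; 16 /e/ → [+round]; 17 /s/ transparent; word edge.
From /u/ at 6 leftward: 5 /e/ → [+round]; 4 /s/ transparent; 3 /u/ is itself a trigger — this domain ends here.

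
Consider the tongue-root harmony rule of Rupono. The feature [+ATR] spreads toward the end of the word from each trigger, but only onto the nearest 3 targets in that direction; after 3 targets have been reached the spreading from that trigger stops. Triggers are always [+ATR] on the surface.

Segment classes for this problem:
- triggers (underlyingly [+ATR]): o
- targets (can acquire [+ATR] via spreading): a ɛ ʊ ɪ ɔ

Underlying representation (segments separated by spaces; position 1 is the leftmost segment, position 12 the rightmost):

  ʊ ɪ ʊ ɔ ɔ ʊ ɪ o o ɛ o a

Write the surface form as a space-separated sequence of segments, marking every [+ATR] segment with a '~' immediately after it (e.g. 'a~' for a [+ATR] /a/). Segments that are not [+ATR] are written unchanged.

ʊ ɪ ʊ ɔ ɔ ʊ ɪ o~ o~ ɛ~ o~ a~

From /o/ at 8 rightward: 9 /o/ is itself a trigger — this domain ends here.
From /o/ at 9 rightward: 10 /ɛ/ → [+ATR]; 11 /o/ is itself a trigger — this domain ends here.
From /o/ at 11 rightward: 12 /a/ → [+ATR]; word edge.
Targets with no active source: positions 1 2 3 4 5 6 7 stay [-ATR].
[+ATR] positions on the surface: 8 9 10 11 12.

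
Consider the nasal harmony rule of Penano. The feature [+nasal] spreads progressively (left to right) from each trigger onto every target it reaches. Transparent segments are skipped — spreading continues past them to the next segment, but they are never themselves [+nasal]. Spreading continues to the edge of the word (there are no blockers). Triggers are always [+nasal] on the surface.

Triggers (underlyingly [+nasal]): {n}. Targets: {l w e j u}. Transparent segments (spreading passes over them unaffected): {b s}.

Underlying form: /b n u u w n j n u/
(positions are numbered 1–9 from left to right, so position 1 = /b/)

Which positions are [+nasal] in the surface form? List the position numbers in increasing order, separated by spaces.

2 3 4 5 6 7 8 9

From /n/ at 2 rightward: 3 /u/ → [+nasal]; 4 /u/ → [+nasal]; 5 /w/ → [+nasal]; 6 /n/ is itself a trigger — this domain ends here.
From /n/ at 6 rightward: 7 /j/ → [+nasal]; 8 /n/ is itself a trigger — this domain ends here.
From /n/ at 8 rightward: 9 /u/ → [+nasal]; word edge.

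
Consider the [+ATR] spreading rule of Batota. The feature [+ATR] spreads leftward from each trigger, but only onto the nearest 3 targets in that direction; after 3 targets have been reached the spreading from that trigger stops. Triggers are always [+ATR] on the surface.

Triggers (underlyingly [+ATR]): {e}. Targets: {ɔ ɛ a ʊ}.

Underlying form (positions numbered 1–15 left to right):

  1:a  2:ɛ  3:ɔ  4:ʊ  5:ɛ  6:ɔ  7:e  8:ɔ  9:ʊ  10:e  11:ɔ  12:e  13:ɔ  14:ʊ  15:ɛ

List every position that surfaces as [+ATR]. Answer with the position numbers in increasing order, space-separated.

From /e/ at 7 leftward: 6 /ɔ/ → [+ATR]; 5 /ɛ/ → [+ATR]; 4 /ʊ/ → [+ATR]; bound reached.
From /e/ at 10 leftward: 9 /ʊ/ → [+ATR]; 8 /ɔ/ → [+ATR]; 7 /e/ is itself a trigger — this domain ends here.
From /e/ at 12 leftward: 11 /ɔ/ → [+ATR]; 10 /e/ is itself a trigger — this domain ends here.
Targets with no active source: positions 1 2 3 13 14 15 stay [-ATR].

4 5 6 7 8 9 10 11 12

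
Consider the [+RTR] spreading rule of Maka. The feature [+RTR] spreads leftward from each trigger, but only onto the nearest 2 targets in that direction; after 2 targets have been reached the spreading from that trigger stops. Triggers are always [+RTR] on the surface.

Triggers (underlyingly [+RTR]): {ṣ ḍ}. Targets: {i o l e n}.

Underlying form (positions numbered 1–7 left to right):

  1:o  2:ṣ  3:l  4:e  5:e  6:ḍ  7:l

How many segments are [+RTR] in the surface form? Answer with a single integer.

From /ṣ/ at 2 leftward: 1 /o/ → [+RTR]; word edge.
From /ḍ/ at 6 leftward: 5 /e/ → [+RTR]; 4 /e/ → [+RTR]; bound reached.
Targets with no active source: positions 3 7 stay [-emphatic].
[+RTR] positions on the surface: 1 2 4 5 6.

5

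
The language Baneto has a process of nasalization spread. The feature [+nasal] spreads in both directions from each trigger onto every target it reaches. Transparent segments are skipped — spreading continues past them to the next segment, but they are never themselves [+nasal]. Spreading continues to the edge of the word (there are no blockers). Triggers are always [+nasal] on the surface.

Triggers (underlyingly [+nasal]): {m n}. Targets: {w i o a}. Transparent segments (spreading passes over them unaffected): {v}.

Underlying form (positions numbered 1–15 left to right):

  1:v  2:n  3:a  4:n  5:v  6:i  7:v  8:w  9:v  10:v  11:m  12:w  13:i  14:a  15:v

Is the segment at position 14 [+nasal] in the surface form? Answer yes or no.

From /n/ at 2 rightward: 3 /a/ → [+nasal]; 4 /n/ is itself a trigger — this domain ends here.
From /n/ at 2 leftward: 1 /v/ transparent; word edge.
From /n/ at 4 rightward: 5 /v/ transparent; 6 /i/ → [+nasal]; 7 /v/ transparent; 8 /w/ → [+nasal]; 9 /v/ transparent; 10 /v/ transparent; 11 /m/ is itself a trigger — this domain ends here.
From /n/ at 4 leftward: 3 /a/ → [+nasal]; 2 /n/ is itself a trigger — this domain ends here.
From /m/ at 11 rightward: 12 /w/ → [+nasal]; 13 /i/ → [+nasal]; 14 /a/ → [+nasal]; 15 /v/ transparent; word edge.
From /m/ at 11 leftward: 10 /v/ transparent; 9 /v/ transparent; 8 /w/ → [+nasal]; 7 /v/ transparent; 6 /i/ → [+nasal]; 5 /v/ transparent; 4 /n/ is itself a trigger — this domain ends here.
[+nasal] positions on the surface: 2 3 4 6 8 11 12 13 14.

yes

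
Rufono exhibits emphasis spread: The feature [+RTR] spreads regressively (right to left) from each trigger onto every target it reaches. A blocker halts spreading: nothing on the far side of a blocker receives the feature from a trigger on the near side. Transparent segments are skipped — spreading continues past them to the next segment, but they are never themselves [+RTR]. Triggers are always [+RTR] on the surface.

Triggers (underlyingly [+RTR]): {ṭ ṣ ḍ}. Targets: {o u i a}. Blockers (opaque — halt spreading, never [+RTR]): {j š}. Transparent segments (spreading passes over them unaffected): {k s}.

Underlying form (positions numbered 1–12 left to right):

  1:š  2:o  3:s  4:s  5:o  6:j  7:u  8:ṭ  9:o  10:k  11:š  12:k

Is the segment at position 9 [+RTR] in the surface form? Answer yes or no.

From /ṭ/ at 8 leftward: 7 /u/ → [+RTR]; 6 /j/ blocks.
Targets with no active source: positions 2 5 9 stay [-emphatic].
[+RTR] positions on the surface: 7 8.

no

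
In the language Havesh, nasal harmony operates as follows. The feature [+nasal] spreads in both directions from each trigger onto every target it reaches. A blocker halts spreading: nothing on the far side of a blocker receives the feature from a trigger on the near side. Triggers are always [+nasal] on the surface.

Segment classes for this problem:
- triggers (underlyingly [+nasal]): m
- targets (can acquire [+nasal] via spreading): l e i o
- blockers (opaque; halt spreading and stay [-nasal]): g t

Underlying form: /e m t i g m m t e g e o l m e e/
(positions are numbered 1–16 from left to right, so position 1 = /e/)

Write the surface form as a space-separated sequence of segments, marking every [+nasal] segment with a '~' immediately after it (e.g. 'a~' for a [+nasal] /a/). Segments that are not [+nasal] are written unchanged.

From /m/ at 2 rightward: 3 /t/ blocks.
From /m/ at 2 leftward: 1 /e/ → [+nasal]; word edge.
From /m/ at 6 rightward: 7 /m/ is itself a trigger — this domain ends here.
From /m/ at 6 leftward: 5 /g/ blocks.
From /m/ at 7 rightward: 8 /t/ blocks.
From /m/ at 7 leftward: 6 /m/ is itself a trigger — this domain ends here.
From /m/ at 14 rightward: 15 /e/ → [+nasal]; 16 /e/ → [+nasal]; word edge.
From /m/ at 14 leftward: 13 /l/ → [+nasal]; 12 /o/ → [+nasal]; 11 /e/ → [+nasal]; 10 /g/ blocks.
Targets with no active source: positions 4 9 stay [-nasal].
[+nasal] positions on the surface: 1 2 6 7 11 12 13 14 15 16.

e~ m~ t i g m~ m~ t e g e~ o~ l~ m~ e~ e~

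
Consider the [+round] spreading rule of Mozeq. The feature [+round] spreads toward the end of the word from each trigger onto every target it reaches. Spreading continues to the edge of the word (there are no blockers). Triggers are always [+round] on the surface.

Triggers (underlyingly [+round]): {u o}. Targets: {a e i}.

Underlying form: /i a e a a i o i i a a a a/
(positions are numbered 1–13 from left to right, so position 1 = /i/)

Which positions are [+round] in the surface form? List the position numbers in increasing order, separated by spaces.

7 8 9 10 11 12 13

From /o/ at 7 rightward: 8 /i/ → [+round]; 9 /i/ → [+round]; 10 /a/ → [+round]; 11 /a/ → [+round]; 12 /a/ → [+round]; 13 /a/ → [+round]; word edge.
Targets with no active source: positions 1 2 3 4 5 6 stay [-round].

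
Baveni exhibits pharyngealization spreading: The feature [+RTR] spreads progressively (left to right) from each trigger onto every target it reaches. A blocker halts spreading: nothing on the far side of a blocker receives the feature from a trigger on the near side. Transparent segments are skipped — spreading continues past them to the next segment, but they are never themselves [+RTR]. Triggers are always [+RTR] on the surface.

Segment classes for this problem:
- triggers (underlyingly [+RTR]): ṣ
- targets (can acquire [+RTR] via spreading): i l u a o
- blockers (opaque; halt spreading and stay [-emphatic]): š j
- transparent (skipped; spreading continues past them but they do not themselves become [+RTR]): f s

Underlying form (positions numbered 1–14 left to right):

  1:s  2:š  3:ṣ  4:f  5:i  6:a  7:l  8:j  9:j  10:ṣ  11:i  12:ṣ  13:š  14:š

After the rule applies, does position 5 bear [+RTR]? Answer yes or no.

yes

From /ṣ/ at 3 rightward: 4 /f/ transparent; 5 /i/ → [+RTR]; 6 /a/ → [+RTR]; 7 /l/ → [+RTR]; 8 /j/ blocks.
From /ṣ/ at 10 rightward: 11 /i/ → [+RTR]; 12 /ṣ/ is itself a trigger — this domain ends here.
From /ṣ/ at 12 rightward: 13 /š/ blocks.
[+RTR] positions on the surface: 3 5 6 7 10 11 12.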